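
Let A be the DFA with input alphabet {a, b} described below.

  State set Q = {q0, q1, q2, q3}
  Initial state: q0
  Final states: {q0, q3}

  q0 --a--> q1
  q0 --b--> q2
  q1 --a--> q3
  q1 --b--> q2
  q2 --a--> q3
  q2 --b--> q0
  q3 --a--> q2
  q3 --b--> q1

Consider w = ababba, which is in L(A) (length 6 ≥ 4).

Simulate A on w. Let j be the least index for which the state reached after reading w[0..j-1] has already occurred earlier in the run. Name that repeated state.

q1

State sequence: q0 -a-> q1 -b-> q2 -a-> q3 -b-> q1 -b-> q2 -a-> q3
First repeat at step 4: q1 was already visited.

The earliest repeat is at step j = 4: A is in q1, which it already visited at step i = 1.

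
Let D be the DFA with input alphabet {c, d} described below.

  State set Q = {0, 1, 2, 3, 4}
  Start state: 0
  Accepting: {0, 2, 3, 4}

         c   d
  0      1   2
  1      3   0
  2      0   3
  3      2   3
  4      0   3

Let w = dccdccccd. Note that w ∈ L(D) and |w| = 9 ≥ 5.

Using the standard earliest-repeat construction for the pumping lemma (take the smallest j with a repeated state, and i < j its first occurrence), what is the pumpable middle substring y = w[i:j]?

Run of D on w = d c c d c c c c d:
  step 0: 0  (start)
  step 1: 2  (read d: 0→2)
  step 2: 0  (read c: 2→0)   ← first repeat (0 seen earlier)
  step 3: 1  (read c: 0→1)
  step 4: 0  (read d: 1→0)
  step 5: 1  (read c: 0→1)
  step 6: 3  (read c: 1→3)
  step 7: 2  (read c: 3→2)
  step 8: 0  (read c: 2→0)
  step 9: 2  (read d: 0→2)

So i = 0, j = 2, giving x = w[0:0] = ε, y = w[0:2] = dc, z = w[2:9] = cdccccd.
Check: |xy| = 2 ≤ 5 and |y| = 2 ≥ 1. Reading y takes D from 0 back to 0, so every xyⁱz is accepted.
Since D has 5 states, any run of length ≥ 5 visits 5+1 states, so by pigeonhole some state repeats within the first 5 steps — that repeat gives the pumpable loop.

dc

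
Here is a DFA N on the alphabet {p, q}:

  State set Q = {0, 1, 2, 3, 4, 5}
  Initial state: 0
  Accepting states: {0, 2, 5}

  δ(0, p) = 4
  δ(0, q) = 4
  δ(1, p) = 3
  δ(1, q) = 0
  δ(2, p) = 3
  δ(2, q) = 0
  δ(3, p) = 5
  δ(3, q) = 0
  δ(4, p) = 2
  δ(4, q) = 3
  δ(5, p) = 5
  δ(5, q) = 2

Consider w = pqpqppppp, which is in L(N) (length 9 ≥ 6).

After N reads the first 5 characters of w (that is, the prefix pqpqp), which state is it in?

State sequence: 0 -p-> 4 -q-> 3 -p-> 5 -q-> 2 -p-> 3

After reading 5 characters, N is in state 3.

3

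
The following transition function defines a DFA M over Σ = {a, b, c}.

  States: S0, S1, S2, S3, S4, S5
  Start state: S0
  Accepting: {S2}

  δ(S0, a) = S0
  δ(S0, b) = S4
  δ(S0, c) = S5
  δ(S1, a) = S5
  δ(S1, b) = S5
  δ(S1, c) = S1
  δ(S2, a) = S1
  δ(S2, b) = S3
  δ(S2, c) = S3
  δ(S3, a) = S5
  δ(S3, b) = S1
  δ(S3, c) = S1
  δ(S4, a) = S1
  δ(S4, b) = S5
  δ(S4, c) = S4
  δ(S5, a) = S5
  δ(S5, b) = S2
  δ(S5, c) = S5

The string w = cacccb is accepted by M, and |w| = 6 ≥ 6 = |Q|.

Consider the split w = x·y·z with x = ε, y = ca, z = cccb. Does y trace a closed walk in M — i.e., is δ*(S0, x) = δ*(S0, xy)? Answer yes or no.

no

State sequence: S0 -c-> S5 -a-> S5

After x (step 0): S0. After xy (step 2): S5.
They differ (S0 ≠ S5), so y is not a cycle from the state after x; this split is not the one the pumping-lemma construction produces, and pumping y need not keep the string in L(M).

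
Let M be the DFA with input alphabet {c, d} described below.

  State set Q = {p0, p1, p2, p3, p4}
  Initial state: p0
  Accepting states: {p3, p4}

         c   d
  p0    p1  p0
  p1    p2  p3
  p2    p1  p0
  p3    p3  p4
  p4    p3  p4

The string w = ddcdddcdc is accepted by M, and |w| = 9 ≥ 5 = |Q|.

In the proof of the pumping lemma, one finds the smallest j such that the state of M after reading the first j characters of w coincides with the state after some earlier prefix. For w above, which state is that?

Run of M on w = d d c d d d c d c:
  step 0: p0  (start)
  step 1: p0  (read d: p0→p0)   ← first repeat (p0 seen earlier)
  step 2: p0  (read d: p0→p0)
  step 3: p1  (read c: p0→p1)
  step 4: p3  (read d: p1→p3)
  step 5: p4  (read d: p3→p4)
  step 6: p4  (read d: p4→p4)
  step 7: p3  (read c: p4→p3)
  step 8: p4  (read d: p3→p4)
  step 9: p3  (read c: p4→p3)

The earliest repeat is at step j = 1: M is in p0, which it already visited at step i = 0.

p0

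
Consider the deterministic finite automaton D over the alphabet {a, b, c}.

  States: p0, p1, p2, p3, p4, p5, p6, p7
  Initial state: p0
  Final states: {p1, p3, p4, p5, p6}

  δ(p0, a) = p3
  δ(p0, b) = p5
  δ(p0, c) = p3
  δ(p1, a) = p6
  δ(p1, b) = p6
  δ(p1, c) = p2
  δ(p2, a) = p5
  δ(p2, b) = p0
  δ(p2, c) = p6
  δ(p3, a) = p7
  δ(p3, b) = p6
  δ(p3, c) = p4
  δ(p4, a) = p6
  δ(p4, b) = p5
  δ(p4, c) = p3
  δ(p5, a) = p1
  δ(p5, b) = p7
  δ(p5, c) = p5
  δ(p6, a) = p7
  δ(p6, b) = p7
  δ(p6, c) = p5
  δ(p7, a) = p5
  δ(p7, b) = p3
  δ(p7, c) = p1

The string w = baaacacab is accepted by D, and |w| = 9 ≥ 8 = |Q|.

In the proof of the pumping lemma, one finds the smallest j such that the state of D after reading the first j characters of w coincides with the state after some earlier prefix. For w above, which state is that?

Run of D on w = b a a a c a c a b:
  step 0: p0  (start)
  step 1: p5  (read b: p0→p5)
  step 2: p1  (read a: p5→p1)
  step 3: p6  (read a: p1→p6)
  step 4: p7  (read a: p6→p7)
  step 5: p1  (read c: p7→p1)   ← first repeat (p1 seen earlier)
  step 6: p6  (read a: p1→p6)
  step 7: p5  (read c: p6→p5)
  step 8: p1  (read a: p5→p1)
  step 9: p6  (read b: p1→p6)

The earliest repeat is at step j = 5: D is in p1, which it already visited at step i = 2.

p1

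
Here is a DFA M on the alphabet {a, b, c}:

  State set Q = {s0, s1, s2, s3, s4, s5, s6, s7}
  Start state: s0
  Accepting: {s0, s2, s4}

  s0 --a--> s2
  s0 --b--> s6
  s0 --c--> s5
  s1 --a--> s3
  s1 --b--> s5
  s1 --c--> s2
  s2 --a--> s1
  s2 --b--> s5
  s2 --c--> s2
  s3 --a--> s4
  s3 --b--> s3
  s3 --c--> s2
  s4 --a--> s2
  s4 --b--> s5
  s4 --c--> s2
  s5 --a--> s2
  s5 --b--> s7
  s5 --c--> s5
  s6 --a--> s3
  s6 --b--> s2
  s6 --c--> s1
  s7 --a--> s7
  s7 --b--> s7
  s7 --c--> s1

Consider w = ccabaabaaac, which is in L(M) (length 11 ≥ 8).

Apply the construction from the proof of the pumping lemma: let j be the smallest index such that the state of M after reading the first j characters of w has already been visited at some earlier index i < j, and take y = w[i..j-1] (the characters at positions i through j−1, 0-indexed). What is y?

Run of M on w = c c a b a a b a a a c:
  step 0: s0  (start)
  step 1: s5  (read c: s0→s5)
  step 2: s5  (read c: s5→s5)   ← first repeat (s5 seen earlier)
  step 3: s2  (read a: s5→s2)
  step 4: s5  (read b: s2→s5)
  step 5: s2  (read a: s5→s2)
  step 6: s1  (read a: s2→s1)
  step 7: s5  (read b: s1→s5)
  step 8: s2  (read a: s5→s2)
  step 9: s1  (read a: s2→s1)
  step 10: s3  (read a: s1→s3)
  step 11: s2  (read c: s3→s2)

So i = 1, j = 2, giving x = w[0:1] = c, y = w[1:2] = c, z = w[2:11] = abaabaaac.
Check: |xy| = 2 ≤ 8 and |y| = 1 ≥ 1. Reading y takes M from s5 back to s5, so every xyⁱz is accepted.

c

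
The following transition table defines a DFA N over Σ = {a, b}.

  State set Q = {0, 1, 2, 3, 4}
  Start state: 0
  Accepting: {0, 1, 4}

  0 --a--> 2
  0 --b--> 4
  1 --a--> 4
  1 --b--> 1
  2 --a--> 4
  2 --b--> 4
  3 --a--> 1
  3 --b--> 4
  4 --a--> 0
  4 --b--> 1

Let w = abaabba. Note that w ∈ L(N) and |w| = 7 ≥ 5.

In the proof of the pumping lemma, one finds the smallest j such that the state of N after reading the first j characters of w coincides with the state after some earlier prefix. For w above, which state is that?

0

State sequence: 0 -a-> 2 -b-> 4 -a-> 0 -a-> 2 -b-> 4 -b-> 1 -a-> 4
First repeat at step 3: 0 was already visited.

The earliest repeat is at step j = 3: N is in 0, which it already visited at step i = 0.
Pumping length from the standard proof: p = 5 (the number of states). The repeated state found above gives |xy| = j ≤ 5 and |y| = j − i ≥ 1.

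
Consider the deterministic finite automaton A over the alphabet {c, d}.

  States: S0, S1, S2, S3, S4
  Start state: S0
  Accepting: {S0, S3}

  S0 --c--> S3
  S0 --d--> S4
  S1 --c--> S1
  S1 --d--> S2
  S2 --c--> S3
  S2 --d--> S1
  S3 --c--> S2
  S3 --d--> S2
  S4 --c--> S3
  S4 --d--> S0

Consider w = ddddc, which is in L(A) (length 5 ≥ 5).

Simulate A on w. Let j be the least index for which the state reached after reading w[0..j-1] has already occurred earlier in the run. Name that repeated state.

State sequence: S0 -d-> S4 -d-> S0 -d-> S4 -d-> S0 -c-> S3
First repeat at step 2: S0 was already visited.

The earliest repeat is at step j = 2: A is in S0, which it already visited at step i = 0.
Since A has 5 states, any run of length ≥ 5 visits 5+1 states, so by pigeonhole some state repeats within the first 5 steps — that repeat gives the pumpable loop.

S0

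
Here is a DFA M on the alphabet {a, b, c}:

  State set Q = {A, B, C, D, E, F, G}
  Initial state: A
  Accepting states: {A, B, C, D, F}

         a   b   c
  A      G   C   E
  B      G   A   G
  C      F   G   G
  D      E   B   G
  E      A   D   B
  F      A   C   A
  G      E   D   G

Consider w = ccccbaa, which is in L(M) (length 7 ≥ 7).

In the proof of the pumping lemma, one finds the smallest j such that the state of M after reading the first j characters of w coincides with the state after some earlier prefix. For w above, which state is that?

State sequence: A -c-> E -c-> B -c-> G -c-> G -b-> D -a-> E -a-> A
First repeat at step 4: G was already visited.

The earliest repeat is at step j = 4: M is in G, which it already visited at step i = 3.

G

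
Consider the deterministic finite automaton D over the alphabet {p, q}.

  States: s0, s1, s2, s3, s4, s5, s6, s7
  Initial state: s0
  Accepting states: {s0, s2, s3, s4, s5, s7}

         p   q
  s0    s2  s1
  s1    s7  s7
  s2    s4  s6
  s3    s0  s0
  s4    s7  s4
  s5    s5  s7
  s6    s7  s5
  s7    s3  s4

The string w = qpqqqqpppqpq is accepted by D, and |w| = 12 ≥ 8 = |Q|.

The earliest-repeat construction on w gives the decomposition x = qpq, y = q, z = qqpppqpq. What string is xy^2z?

qpqqqqqpppqpq

xy^2z = qpq·q·q·qqpppqpq = qpqqqqqpppqpq.
Reading y = q takes D from s4 back to s4, so after x·y·y the machine is still in s4, and z then leads to the accepting state s4. Hence qpqqqqqpppqpq ∈ L(D).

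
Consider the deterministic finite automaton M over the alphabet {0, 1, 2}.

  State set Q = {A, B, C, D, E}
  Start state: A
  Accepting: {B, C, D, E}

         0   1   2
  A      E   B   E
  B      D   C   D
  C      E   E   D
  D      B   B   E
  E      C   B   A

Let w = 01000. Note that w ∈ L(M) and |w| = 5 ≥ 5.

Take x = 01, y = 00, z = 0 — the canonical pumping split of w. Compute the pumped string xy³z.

xy^3z = 01·00·00·00·0 = 010000000.
Reading y = 00 takes M from B back to B, so after x·y·y·y the machine is still in B, and z then leads to the accepting state D. Hence 010000000 ∈ L(M).

010000000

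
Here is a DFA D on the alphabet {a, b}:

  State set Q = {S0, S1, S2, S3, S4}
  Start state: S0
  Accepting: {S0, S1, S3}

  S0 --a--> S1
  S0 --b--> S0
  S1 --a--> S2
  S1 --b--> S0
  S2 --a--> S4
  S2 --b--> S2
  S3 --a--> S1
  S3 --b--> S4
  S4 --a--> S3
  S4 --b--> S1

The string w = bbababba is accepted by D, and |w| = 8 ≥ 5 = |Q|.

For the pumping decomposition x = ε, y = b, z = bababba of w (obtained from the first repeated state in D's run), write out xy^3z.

xy^3z = ε·b·b·b·bababba = bbbbababba.
Reading y = b takes D from S0 back to S0, so after x·y·y·y the machine is still in S0, and z then leads to the accepting state S1. Hence bbbbababba ∈ L(D).

bbbbababba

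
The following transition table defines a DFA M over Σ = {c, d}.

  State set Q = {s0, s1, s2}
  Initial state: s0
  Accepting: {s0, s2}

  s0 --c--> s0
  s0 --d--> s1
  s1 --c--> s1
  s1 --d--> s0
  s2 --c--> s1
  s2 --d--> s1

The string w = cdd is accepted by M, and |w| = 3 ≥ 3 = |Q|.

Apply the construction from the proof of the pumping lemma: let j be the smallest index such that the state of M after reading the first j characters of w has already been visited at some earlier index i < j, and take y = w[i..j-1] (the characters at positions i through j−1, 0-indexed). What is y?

c

State sequence: s0 -c-> s0 -d-> s1 -d-> s0
First repeat at step 1: s0 was already visited.

So i = 0, j = 1, giving x = w[0:0] = ε, y = w[0:1] = c, z = w[1:3] = dd.
Check: |xy| = 1 ≤ 3 and |y| = 1 ≥ 1. Reading y takes M from s0 back to s0, so every xyⁱz is accepted.
The DFA has 3 states, so the proof of the pumping lemma guarantees a repeated state among the first 3+1 visited; the segment between the two visits is the pumpable y.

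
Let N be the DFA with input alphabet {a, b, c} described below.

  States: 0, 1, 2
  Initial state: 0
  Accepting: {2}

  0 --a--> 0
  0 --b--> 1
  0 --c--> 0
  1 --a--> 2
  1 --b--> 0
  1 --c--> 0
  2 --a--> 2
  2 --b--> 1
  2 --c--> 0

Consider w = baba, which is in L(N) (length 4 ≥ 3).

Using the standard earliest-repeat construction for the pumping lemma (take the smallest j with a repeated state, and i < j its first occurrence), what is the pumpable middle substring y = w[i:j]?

ab

State sequence: 0 -b-> 1 -a-> 2 -b-> 1 -a-> 2
First repeat at step 3: 1 was already visited.

So i = 1, j = 3, giving x = w[0:1] = b, y = w[1:3] = ab, z = w[3:4] = a.
Check: |xy| = 3 ≤ 3 and |y| = 2 ≥ 1. Reading y takes N from 1 back to 1, so every xyⁱz is accepted.
The DFA has 3 states, so the proof of the pumping lemma guarantees a repeated state among the first 3+1 visited; the segment between the two visits is the pumpable y.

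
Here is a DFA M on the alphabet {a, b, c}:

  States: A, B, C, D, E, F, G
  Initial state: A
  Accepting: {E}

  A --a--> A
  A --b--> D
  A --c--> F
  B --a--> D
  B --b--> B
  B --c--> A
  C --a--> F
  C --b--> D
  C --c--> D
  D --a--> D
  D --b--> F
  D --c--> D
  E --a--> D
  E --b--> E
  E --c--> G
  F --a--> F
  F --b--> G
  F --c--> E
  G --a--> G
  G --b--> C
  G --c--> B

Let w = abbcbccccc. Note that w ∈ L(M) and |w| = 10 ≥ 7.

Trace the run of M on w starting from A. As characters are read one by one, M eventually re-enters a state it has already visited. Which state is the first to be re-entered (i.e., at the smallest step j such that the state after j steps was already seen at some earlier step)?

State sequence: A -a-> A -b-> D -b-> F -c-> E -b-> E -c-> G -c-> B -c-> A -c-> F -c-> E
First repeat at step 1: A was already visited.

The earliest repeat is at step j = 1: M is in A, which it already visited at step i = 0.

A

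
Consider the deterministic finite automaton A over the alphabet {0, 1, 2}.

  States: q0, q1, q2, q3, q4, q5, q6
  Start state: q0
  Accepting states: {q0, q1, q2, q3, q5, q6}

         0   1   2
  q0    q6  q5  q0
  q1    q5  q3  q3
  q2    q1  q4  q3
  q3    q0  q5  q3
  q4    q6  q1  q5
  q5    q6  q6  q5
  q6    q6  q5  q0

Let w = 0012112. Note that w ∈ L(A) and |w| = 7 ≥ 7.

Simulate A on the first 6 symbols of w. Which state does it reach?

q5

Run of A on the first 6 characters of w = 0 0 1 2 1 1:
  step 0: q0  (start)
  step 1: q6  (read 0: q0→q6)
  step 2: q6  (read 0: q6→q6)
  step 3: q5  (read 1: q6→q5)
  step 4: q5  (read 2: q5→q5)
  step 5: q6  (read 1: q5→q6)
  step 6: q5  (read 1: q6→q5)

After reading 6 characters, A is in state q5.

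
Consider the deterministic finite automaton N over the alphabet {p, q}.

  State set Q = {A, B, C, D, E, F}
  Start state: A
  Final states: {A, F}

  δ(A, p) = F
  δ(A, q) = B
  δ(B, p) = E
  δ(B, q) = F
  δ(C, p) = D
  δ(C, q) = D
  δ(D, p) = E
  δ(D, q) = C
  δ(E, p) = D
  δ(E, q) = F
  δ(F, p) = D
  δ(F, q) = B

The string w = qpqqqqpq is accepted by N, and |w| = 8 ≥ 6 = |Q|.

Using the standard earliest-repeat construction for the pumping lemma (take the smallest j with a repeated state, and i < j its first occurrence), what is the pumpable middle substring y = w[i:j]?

Run of N on w = q p q q q q p q:
  step 0: A  (start)
  step 1: B  (read q: A→B)
  step 2: E  (read p: B→E)
  step 3: F  (read q: E→F)
  step 4: B  (read q: F→B)   ← first repeat (B seen earlier)
  step 5: F  (read q: B→F)
  step 6: B  (read q: F→B)
  step 7: E  (read p: B→E)
  step 8: F  (read q: E→F)

So i = 1, j = 4, giving x = w[0:1] = q, y = w[1:4] = pqq, z = w[4:8] = qqpq.
Check: |xy| = 4 ≤ 6 and |y| = 3 ≥ 1. Reading y takes N from B back to B, so every xyⁱz is accepted.

pqq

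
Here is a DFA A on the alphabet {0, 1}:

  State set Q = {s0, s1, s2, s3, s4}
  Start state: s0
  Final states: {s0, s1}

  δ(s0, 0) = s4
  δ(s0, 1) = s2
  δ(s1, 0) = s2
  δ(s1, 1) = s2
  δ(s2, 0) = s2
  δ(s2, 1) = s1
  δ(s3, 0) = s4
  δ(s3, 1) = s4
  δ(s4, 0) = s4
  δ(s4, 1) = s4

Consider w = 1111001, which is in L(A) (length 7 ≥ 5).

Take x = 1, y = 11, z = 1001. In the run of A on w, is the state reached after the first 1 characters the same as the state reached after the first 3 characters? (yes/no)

yes

State sequence: s0 -1-> s2 -1-> s1 -1-> s2

After x (step 1): s2. After xy (step 3): s2.
They match, so y = 11 drives A around a cycle from s2 back to itself; pumping y any number of times keeps A in s2 before reading z, and xyⁱz ∈ L(A) for every i ≥ 0.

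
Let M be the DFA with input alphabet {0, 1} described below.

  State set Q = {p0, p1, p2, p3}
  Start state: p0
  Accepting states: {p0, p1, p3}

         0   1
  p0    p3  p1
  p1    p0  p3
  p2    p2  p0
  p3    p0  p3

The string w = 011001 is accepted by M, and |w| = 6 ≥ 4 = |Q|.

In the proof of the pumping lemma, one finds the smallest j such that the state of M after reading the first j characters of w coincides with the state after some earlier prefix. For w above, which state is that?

Run of M on w = 0 1 1 0 0 1:
  step 0: p0  (start)
  step 1: p3  (read 0: p0→p3)
  step 2: p3  (read 1: p3→p3)   ← first repeat (p3 seen earlier)
  step 3: p3  (read 1: p3→p3)
  step 4: p0  (read 0: p3→p0)
  step 5: p3  (read 0: p0→p3)
  step 6: p3  (read 1: p3→p3)

The earliest repeat is at step j = 2: M is in p3, which it already visited at step i = 1.
With |Q| = 4, pigeonhole forces a state repeat no later than step 4; the substring read between the first and second visits to that state can be pumped.

p3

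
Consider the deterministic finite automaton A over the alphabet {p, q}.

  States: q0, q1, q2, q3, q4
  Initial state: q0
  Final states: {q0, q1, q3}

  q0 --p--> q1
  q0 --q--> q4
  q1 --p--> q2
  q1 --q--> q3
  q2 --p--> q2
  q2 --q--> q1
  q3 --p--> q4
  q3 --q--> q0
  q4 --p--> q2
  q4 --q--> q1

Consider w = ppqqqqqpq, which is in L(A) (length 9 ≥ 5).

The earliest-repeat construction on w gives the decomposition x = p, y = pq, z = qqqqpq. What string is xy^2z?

ppqpqqqqqpq

xy^2z = p·pq·pq·qqqqpq = ppqpqqqqqpq.
Reading y = pq takes A from q1 back to q1, so after x·y·y the machine is still in q1, and z then leads to the accepting state q1. Hence ppqpqqqqqpq ∈ L(A).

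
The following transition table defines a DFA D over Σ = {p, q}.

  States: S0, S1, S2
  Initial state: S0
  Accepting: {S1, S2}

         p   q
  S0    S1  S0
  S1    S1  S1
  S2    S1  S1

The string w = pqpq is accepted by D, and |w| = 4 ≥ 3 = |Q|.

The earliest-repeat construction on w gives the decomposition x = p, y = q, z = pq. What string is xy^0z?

xy⁰z = xz = p·pq = ppq.
Reading y = q takes D from S1 back to S1, so after x the machine is still in S1, and z then leads to the accepting state S1. Hence ppq ∈ L(D).

ppq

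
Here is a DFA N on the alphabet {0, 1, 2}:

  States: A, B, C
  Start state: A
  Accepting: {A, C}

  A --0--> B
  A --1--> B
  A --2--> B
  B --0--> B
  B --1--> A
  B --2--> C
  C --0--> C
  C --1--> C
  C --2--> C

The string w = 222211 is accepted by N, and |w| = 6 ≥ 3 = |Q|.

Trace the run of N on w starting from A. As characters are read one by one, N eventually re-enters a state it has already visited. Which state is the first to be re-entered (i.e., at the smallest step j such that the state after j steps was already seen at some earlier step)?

C

Run of N on w = 2 2 2 2 1 1:
  step 0: A  (start)
  step 1: B  (read 2: A→B)
  step 2: C  (read 2: B→C)
  step 3: C  (read 2: C→C)   ← first repeat (C seen earlier)
  step 4: C  (read 2: C→C)
  step 5: C  (read 1: C→C)
  step 6: C  (read 1: C→C)

The earliest repeat is at step j = 3: N is in C, which it already visited at step i = 2.
Since N has 3 states, any run of length ≥ 3 visits 3+1 states, so by pigeonhole some state repeats within the first 3 steps — that repeat gives the pumpable loop.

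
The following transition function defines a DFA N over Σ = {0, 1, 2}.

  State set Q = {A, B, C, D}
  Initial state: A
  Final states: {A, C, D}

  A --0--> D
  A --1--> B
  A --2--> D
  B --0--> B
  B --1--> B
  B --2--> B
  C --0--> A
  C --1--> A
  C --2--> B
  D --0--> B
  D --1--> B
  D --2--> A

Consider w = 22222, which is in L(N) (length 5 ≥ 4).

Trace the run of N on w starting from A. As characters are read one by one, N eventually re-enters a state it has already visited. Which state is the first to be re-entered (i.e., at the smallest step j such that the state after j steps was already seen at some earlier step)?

A

State sequence: A -2-> D -2-> A -2-> D -2-> A -2-> D
First repeat at step 2: A was already visited.

The earliest repeat is at step j = 2: N is in A, which it already visited at step i = 0.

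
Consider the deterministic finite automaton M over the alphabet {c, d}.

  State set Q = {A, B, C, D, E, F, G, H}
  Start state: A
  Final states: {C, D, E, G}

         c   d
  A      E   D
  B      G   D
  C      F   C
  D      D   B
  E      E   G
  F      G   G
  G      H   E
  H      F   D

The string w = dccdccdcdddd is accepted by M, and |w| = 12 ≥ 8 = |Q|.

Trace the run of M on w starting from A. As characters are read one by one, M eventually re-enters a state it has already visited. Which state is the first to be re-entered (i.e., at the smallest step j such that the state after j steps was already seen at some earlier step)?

Run of M on w = d c c d c c d c d d d d:
  step 0: A  (start)
  step 1: D  (read d: A→D)
  step 2: D  (read c: D→D)   ← first repeat (D seen earlier)
  step 3: D  (read c: D→D)
  step 4: B  (read d: D→B)
  step 5: G  (read c: B→G)
  step 6: H  (read c: G→H)
  step 7: D  (read d: H→D)
  step 8: D  (read c: D→D)
  step 9: B  (read d: D→B)
  step 10: D  (read d: B→D)
  step 11: B  (read d: D→B)
  step 12: D  (read d: B→D)

The earliest repeat is at step j = 2: M is in D, which it already visited at step i = 1.
With |Q| = 8, pigeonhole forces a state repeat no later than step 8; the substring read between the first and second visits to that state can be pumped.

D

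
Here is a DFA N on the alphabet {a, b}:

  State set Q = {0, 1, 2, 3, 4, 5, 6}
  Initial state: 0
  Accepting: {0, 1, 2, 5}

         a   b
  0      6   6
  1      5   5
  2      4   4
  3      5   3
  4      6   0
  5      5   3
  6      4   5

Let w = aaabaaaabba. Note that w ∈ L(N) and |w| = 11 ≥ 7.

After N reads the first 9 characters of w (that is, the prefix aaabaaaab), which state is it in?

3

State sequence: 0 -a-> 6 -a-> 4 -a-> 6 -b-> 5 -a-> 5 -a-> 5 -a-> 5 -a-> 5 -b-> 3

After reading 9 characters, N is in state 3.
(This kind of state-tracing is the core of the pumping-lemma construction: with 7 states, pigeonhole forces a repeat within the first 7 steps.)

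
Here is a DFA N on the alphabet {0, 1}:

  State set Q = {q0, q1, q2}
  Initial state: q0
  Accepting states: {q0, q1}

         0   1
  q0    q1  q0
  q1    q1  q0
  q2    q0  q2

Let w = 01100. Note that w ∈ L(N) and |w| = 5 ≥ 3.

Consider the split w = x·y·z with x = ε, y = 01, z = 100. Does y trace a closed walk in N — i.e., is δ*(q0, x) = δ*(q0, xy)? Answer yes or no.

yes

State sequence: q0 -0-> q1 -1-> q0

After x (step 0): q0. After xy (step 2): q0.
They match, so y = 01 drives N around a cycle from q0 back to itself; pumping y any number of times keeps N in q0 before reading z, and xyⁱz ∈ L(N) for every i ≥ 0.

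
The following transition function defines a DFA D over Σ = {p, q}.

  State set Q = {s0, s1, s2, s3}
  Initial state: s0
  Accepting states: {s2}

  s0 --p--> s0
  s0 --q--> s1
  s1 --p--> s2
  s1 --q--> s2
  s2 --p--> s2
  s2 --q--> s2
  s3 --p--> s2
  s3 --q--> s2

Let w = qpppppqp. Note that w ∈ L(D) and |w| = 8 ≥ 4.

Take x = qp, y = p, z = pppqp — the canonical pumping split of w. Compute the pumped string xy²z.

xy^2z = qp·p·p·pppqp = qppppppqp.
Reading y = p takes D from s2 back to s2, so after x·y·y the machine is still in s2, and z then leads to the accepting state s2. Hence qppppppqp ∈ L(D).

qppppppqp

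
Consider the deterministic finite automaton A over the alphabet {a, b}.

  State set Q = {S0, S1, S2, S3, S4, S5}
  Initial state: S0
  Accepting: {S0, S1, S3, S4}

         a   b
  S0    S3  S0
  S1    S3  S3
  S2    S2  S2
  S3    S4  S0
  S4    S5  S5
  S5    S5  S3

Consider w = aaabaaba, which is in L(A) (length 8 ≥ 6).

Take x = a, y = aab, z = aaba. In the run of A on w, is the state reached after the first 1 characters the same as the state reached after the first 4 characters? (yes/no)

State sequence: S0 -a-> S3 -a-> S4 -a-> S5 -b-> S3

After x (step 1): S3. After xy (step 4): S3.
They match, so y = aab drives A around a cycle from S3 back to itself; pumping y any number of times keeps A in S3 before reading z, and xyⁱz ∈ L(A) for every i ≥ 0.

yes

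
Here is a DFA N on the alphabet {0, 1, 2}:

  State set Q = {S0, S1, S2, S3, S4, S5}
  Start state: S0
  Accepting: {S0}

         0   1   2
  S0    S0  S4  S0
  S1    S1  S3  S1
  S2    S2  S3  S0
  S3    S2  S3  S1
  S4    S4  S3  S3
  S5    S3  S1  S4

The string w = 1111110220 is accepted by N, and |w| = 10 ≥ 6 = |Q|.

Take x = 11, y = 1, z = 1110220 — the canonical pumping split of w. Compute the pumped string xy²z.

11111110220

xy^2z = 11·1·1·1110220 = 11111110220.
Reading y = 1 takes N from S3 back to S3, so after x·y·y the machine is still in S3, and z then leads to the accepting state S0. Hence 11111110220 ∈ L(N).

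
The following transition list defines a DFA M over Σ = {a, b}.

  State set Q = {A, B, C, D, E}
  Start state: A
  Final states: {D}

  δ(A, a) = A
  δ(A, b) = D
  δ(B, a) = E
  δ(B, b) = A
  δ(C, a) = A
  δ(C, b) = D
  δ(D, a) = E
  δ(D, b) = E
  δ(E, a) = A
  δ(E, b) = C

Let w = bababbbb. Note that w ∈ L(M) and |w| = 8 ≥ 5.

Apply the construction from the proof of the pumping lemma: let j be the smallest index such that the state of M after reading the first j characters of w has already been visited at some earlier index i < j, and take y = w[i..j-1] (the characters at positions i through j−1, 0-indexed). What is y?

baba

Run of M on w = b a b a b b b b:
  step 0: A  (start)
  step 1: D  (read b: A→D)
  step 2: E  (read a: D→E)
  step 3: C  (read b: E→C)
  step 4: A  (read a: C→A)   ← first repeat (A seen earlier)
  step 5: D  (read b: A→D)
  step 6: E  (read b: D→E)
  step 7: C  (read b: E→C)
  step 8: D  (read b: C→D)

So i = 0, j = 4, giving x = w[0:0] = ε, y = w[0:4] = baba, z = w[4:8] = bbbb.
Check: |xy| = 4 ≤ 5 and |y| = 4 ≥ 1. Reading y takes M from A back to A, so every xyⁱz is accepted.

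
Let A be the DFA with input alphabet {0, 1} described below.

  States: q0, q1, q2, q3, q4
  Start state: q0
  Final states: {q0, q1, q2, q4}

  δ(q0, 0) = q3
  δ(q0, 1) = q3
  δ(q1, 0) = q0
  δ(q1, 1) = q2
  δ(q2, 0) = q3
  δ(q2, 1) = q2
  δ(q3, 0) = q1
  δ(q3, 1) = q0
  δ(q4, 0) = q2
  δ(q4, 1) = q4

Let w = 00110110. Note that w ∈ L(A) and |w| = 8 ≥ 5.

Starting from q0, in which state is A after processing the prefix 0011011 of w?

q3

Run of A on the first 7 characters of w = 0 0 1 1 0 1 1:
  step 0: q0  (start)
  step 1: q3  (read 0: q0→q3)
  step 2: q1  (read 0: q3→q1)
  step 3: q2  (read 1: q1→q2)
  step 4: q2  (read 1: q2→q2)
  step 5: q3  (read 0: q2→q3)
  step 6: q0  (read 1: q3→q0)
  step 7: q3  (read 1: q0→q3)

After reading 7 characters, A is in state q3.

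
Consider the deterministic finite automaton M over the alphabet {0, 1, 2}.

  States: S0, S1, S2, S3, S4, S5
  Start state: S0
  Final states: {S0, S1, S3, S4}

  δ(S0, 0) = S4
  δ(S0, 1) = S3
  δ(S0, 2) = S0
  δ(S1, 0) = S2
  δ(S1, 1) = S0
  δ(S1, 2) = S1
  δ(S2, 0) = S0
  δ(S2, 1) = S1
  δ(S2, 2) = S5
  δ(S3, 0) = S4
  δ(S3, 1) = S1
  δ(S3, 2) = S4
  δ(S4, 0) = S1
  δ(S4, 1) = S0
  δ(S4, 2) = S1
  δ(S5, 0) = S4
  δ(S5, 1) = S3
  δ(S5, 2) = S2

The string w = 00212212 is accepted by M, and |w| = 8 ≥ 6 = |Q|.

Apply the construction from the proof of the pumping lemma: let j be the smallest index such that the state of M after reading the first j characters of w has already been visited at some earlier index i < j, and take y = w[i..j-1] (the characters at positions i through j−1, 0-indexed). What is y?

Run of M on w = 0 0 2 1 2 2 1 2:
  step 0: S0  (start)
  step 1: S4  (read 0: S0→S4)
  step 2: S1  (read 0: S4→S1)
  step 3: S1  (read 2: S1→S1)   ← first repeat (S1 seen earlier)
  step 4: S0  (read 1: S1→S0)
  step 5: S0  (read 2: S0→S0)
  step 6: S0  (read 2: S0→S0)
  step 7: S3  (read 1: S0→S3)
  step 8: S4  (read 2: S3→S4)

So i = 2, j = 3, giving x = w[0:2] = 00, y = w[2:3] = 2, z = w[3:8] = 12212.
Check: |xy| = 3 ≤ 6 and |y| = 1 ≥ 1. Reading y takes M from S1 back to S1, so every xyⁱz is accepted.

2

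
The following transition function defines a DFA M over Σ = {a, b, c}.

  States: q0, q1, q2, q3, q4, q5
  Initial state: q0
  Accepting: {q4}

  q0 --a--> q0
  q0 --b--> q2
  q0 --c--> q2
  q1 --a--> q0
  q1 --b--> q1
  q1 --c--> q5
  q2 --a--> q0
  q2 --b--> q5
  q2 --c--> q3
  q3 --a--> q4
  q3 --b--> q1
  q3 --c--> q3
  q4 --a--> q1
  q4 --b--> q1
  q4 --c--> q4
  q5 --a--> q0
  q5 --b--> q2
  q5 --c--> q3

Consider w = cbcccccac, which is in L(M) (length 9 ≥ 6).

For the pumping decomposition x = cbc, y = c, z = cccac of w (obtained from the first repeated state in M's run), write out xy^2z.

cbccccccac

xy^2z = cbc·c·c·cccac = cbccccccac.
Reading y = c takes M from q3 back to q3, so after x·y·y the machine is still in q3, and z then leads to the accepting state q4. Hence cbccccccac ∈ L(M).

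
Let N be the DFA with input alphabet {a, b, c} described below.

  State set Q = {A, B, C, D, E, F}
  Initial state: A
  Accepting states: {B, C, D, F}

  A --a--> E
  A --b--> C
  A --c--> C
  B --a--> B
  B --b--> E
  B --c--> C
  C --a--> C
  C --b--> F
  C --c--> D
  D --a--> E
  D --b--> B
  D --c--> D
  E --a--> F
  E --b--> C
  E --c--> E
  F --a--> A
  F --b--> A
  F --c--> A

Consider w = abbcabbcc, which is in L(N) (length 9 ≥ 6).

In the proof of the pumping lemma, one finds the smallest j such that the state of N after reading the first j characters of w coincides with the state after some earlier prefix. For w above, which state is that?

State sequence: A -a-> E -b-> C -b-> F -c-> A -a-> E -b-> C -b-> F -c-> A -c-> C
First repeat at step 4: A was already visited.

The earliest repeat is at step j = 4: N is in A, which it already visited at step i = 0.
With |Q| = 6, pigeonhole forces a state repeat no later than step 6; the substring read between the first and second visits to that state can be pumped.

A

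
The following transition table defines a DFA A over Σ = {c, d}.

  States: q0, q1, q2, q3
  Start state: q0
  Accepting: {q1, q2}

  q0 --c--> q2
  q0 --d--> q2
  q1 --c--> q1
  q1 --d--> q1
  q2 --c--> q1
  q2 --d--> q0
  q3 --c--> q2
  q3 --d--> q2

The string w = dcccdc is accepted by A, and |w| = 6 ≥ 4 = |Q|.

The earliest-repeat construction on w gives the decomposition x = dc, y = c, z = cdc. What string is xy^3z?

dcccccdc

xy^3z = dc·c·c·c·cdc = dcccccdc.
Reading y = c takes A from q1 back to q1, so after x·y·y·y the machine is still in q1, and z then leads to the accepting state q1. Hence dcccccdc ∈ L(A).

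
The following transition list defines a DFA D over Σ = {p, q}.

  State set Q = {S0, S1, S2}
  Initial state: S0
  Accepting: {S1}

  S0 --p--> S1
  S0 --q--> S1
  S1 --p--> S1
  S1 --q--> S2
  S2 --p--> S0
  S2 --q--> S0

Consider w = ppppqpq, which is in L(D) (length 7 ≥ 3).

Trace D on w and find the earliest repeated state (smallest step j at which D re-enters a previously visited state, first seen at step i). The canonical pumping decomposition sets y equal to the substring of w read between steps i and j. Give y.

p

Run of D on w = p p p p q p q:
  step 0: S0  (start)
  step 1: S1  (read p: S0→S1)
  step 2: S1  (read p: S1→S1)   ← first repeat (S1 seen earlier)
  step 3: S1  (read p: S1→S1)
  step 4: S1  (read p: S1→S1)
  step 5: S2  (read q: S1→S2)
  step 6: S0  (read p: S2→S0)
  step 7: S1  (read q: S0→S1)

So i = 1, j = 2, giving x = w[0:1] = p, y = w[1:2] = p, z = w[2:7] = ppqpq.
Check: |xy| = 2 ≤ 3 and |y| = 1 ≥ 1. Reading y takes D from S1 back to S1, so every xyⁱz is accepted.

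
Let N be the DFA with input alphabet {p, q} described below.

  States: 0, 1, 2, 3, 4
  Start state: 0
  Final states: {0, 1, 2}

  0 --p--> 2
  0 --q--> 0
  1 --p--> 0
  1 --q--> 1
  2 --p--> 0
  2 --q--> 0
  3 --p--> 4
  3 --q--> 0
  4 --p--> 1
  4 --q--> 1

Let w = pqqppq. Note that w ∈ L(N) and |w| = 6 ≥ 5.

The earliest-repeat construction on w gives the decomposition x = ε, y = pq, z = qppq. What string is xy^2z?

xy^2z = ε·pq·pq·qppq = pqpqqppq.
Reading y = pq takes N from 0 back to 0, so after x·y·y the machine is still in 0, and z then leads to the accepting state 0. Hence pqpqqppq ∈ L(N).

pqpqqppq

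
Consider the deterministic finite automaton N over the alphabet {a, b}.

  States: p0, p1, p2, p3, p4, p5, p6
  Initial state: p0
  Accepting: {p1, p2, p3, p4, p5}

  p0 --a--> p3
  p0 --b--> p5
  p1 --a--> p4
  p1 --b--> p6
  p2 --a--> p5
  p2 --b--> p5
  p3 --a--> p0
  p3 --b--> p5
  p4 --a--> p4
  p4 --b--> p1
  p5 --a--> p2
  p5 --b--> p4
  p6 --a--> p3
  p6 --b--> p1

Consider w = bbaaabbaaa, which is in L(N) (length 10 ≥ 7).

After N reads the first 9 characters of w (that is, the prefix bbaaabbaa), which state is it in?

p0

Run of N on the first 9 characters of w = b b a a a b b a a:
  step 0: p0  (start)
  step 1: p5  (read b: p0→p5)
  step 2: p4  (read b: p5→p4)
  step 3: p4  (read a: p4→p4)
  step 4: p4  (read a: p4→p4)
  step 5: p4  (read a: p4→p4)
  step 6: p1  (read b: p4→p1)
  step 7: p6  (read b: p1→p6)
  step 8: p3  (read a: p6→p3)
  step 9: p0  (read a: p3→p0)

After reading 9 characters, N is in state p0.
(This kind of state-tracing is the core of the pumping-lemma construction: with 7 states, pigeonhole forces a repeat within the first 7 steps.)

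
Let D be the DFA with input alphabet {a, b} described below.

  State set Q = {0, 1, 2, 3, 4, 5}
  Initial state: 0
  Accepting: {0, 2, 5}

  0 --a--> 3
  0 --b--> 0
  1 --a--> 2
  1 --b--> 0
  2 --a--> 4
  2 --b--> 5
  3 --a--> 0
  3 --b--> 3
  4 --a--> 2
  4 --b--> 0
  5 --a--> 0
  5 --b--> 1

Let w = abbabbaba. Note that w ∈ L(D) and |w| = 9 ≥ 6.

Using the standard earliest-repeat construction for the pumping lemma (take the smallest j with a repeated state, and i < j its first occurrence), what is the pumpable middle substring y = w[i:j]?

Run of D on w = a b b a b b a b a:
  step 0: 0  (start)
  step 1: 3  (read a: 0→3)
  step 2: 3  (read b: 3→3)   ← first repeat (3 seen earlier)
  step 3: 3  (read b: 3→3)
  step 4: 0  (read a: 3→0)
  step 5: 0  (read b: 0→0)
  step 6: 0  (read b: 0→0)
  step 7: 3  (read a: 0→3)
  step 8: 3  (read b: 3→3)
  step 9: 0  (read a: 3→0)

So i = 1, j = 2, giving x = w[0:1] = a, y = w[1:2] = b, z = w[2:9] = babbaba.
Check: |xy| = 2 ≤ 6 and |y| = 1 ≥ 1. Reading y takes D from 3 back to 3, so every xyⁱz is accepted.
Pumping length from the standard proof: p = 6 (the number of states). The repeated state found above gives |xy| = j ≤ 6 and |y| = j − i ≥ 1.

b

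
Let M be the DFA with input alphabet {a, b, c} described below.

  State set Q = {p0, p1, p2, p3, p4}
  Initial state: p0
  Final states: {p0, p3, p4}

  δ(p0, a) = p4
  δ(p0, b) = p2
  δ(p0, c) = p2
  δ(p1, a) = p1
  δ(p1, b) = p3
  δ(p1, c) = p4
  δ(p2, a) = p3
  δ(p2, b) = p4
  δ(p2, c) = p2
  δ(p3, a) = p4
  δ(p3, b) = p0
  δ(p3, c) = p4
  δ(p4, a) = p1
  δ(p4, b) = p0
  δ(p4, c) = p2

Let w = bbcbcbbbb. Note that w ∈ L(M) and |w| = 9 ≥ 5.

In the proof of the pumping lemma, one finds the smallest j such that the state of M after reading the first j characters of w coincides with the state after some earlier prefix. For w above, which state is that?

p2

State sequence: p0 -b-> p2 -b-> p4 -c-> p2 -b-> p4 -c-> p2 -b-> p4 -b-> p0 -b-> p2 -b-> p4
First repeat at step 3: p2 was already visited.

The earliest repeat is at step j = 3: M is in p2, which it already visited at step i = 1.
Since M has 5 states, any run of length ≥ 5 visits 5+1 states, so by pigeonhole some state repeats within the first 5 steps — that repeat gives the pumpable loop.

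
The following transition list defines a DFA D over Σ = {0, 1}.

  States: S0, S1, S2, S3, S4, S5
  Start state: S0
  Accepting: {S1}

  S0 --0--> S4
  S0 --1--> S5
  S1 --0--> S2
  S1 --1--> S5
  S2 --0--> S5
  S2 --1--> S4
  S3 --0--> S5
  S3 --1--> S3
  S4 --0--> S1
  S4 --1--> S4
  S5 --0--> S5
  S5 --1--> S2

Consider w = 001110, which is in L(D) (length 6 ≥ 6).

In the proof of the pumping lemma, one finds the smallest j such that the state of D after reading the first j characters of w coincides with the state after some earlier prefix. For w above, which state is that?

State sequence: S0 -0-> S4 -0-> S1 -1-> S5 -1-> S2 -1-> S4 -0-> S1
First repeat at step 5: S4 was already visited.

The earliest repeat is at step j = 5: D is in S4, which it already visited at step i = 1.
Since D has 6 states, any run of length ≥ 6 visits 6+1 states, so by pigeonhole some state repeats within the first 6 steps — that repeat gives the pumpable loop.

S4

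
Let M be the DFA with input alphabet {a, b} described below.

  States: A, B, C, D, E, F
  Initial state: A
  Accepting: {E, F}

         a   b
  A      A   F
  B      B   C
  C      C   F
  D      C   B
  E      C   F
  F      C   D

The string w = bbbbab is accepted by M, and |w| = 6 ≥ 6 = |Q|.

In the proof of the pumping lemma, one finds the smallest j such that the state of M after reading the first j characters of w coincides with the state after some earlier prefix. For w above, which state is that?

State sequence: A -b-> F -b-> D -b-> B -b-> C -a-> C -b-> F
First repeat at step 5: C was already visited.

The earliest repeat is at step j = 5: M is in C, which it already visited at step i = 4.
Since M has 6 states, any run of length ≥ 6 visits 6+1 states, so by pigeonhole some state repeats within the first 6 steps — that repeat gives the pumpable loop.

C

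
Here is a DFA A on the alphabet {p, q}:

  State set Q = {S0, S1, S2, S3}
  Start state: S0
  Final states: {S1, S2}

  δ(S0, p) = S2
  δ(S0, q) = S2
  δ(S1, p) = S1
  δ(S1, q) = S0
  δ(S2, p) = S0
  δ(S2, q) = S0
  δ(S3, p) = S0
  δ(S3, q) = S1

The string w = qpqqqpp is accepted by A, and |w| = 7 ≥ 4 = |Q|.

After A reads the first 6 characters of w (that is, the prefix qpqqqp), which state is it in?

Run of A on the first 6 characters of w = q p q q q p:
  step 0: S0  (start)
  step 1: S2  (read q: S0→S2)
  step 2: S0  (read p: S2→S0)
  step 3: S2  (read q: S0→S2)
  step 4: S0  (read q: S2→S0)
  step 5: S2  (read q: S0→S2)
  step 6: S0  (read p: S2→S0)

After reading 6 characters, A is in state S0.

S0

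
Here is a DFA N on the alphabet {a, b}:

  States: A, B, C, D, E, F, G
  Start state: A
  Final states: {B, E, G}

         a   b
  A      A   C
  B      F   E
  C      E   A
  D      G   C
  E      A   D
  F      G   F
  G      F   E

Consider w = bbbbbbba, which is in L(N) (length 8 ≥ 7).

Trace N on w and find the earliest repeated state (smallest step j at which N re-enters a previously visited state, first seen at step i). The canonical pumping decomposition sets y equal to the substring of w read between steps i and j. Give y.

bb

Run of N on w = b b b b b b b a:
  step 0: A  (start)
  step 1: C  (read b: A→C)
  step 2: A  (read b: C→A)   ← first repeat (A seen earlier)
  step 3: C  (read b: A→C)
  step 4: A  (read b: C→A)
  step 5: C  (read b: A→C)
  step 6: A  (read b: C→A)
  step 7: C  (read b: A→C)
  step 8: E  (read a: C→E)

So i = 0, j = 2, giving x = w[0:0] = ε, y = w[0:2] = bb, z = w[2:8] = bbbbba.
Check: |xy| = 2 ≤ 7 and |y| = 2 ≥ 1. Reading y takes N from A back to A, so every xyⁱz is accepted.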